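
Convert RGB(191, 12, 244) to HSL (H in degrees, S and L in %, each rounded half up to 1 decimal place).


Normalize: R'=191/255≈0.7490, G'=12/255≈0.0471, B'=244/255≈0.9569
Max=244/255, Min=12/255, Δ=Max-Min=232/255
L = (Max+Min)/2 = (244+12)/510 = 256/510 = 0.50196… → L = 50.2%
L > 0.5 → S = Δ/(2-Max-Min) = 232/(510-244-12) = 232/254 = 0.91338… → S = 91.3%
(the 1/255 factors cancel in S and H, so raw channel differences can be used)
Max is B' → H = 60 × ((R-G)/Δ + 4) = 60 × ((191-12)/232 + 4)
  179/232 + 4 = 0.7715… + 4 = 4.7715…
  H = 60 × 4.7715… = 286.293…° → H = 286.3°
= HSL(286.3°, 91.3%, 50.2%)


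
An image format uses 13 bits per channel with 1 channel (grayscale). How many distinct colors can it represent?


Total bits = 13 bits/channel × 1 channels = 13 bits
Distinct colors = 2^13
= 8,192 colors


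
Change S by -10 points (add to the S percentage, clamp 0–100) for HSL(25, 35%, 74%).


Original S = 35%
Adjustment = -10 percentage points
New S = 35 + (-10) = 25
Clamp to [0, 100] → 25
= HSL(25°, 25%, 74%)


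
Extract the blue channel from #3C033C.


Color: #3C033C
R = 3C = 60
G = 03 = 3
B = 3C = 60
Blue = 60


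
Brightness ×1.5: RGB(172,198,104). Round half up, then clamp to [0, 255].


Multiply each channel by 1.5, round half up, clamp to [0, 255]
R: 172×1.5 = 258 → clamp → 255
G: 198×1.5 = 297 → clamp → 255
B: 104×1.5 = 156
= RGB(255, 255, 156)


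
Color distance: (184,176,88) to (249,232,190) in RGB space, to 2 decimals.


d = √[(R₁-R₂)² + (G₁-G₂)² + (B₁-B₂)²]
d = √[(184-249)² + (176-232)² + (88-190)²]
d = √[4225 + 3136 + 10404]
d = √17765
d ≈ 133.29


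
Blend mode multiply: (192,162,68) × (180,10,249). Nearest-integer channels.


Multiply: C = A×B/255, rounded to nearest integer
R: 192×180/255 = 34560/255 ≈ 135.529 → 136
G: 162×10/255 = 1620/255 ≈ 6.353 → 6
B: 68×249/255 = 16932/255 ≈ 66.400 → 66
= RGB(136, 6, 66)


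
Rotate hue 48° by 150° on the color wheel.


New hue = (H + rotation) mod 360
New hue = (48 + 150) mod 360
= 198 mod 360
= 198°


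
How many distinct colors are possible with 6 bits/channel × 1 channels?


Total bits = 6 bits/channel × 1 channels = 6 bits
Distinct colors = 2^6
= 64 colors


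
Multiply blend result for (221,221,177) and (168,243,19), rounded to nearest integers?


Multiply: C = A×B/255, rounded to nearest integer
R: 221×168/255 = 37128/255 ≈ 145.600 → 146
G: 221×243/255 = 53703/255 ≈ 210.600 → 211
B: 177×19/255 = 3363/255 ≈ 13.188 → 13
= RGB(146, 211, 13)


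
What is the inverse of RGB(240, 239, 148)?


Invert: (255-R, 255-G, 255-B)
R: 255-240 = 15
G: 255-239 = 16
B: 255-148 = 107
= RGB(15, 16, 107)


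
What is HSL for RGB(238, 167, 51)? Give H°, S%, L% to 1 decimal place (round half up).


Normalize: R'=238/255≈0.9333, G'=167/255≈0.6549, B'=51/255≈0.2000
Max=238/255, Min=51/255, Δ=Max-Min=187/255
L = (Max+Min)/2 = (238+51)/510 = 289/510 = 0.56666… → L = 56.7%
L > 0.5 → S = Δ/(2-Max-Min) = 187/(510-238-51) = 187/221 = 0.84615… → S = 84.6%
(the 1/255 factors cancel in S and H, so raw channel differences can be used)
Max is R' → H = 60 × (((G-B)/Δ) mod 6) = 60 × (((167-51)/187) mod 6)
  116/187 = 0.6203…
  H = 60 × 0.6203… = 37.219…° → H = 37.2°
= HSL(37.2°, 84.6%, 56.7%)


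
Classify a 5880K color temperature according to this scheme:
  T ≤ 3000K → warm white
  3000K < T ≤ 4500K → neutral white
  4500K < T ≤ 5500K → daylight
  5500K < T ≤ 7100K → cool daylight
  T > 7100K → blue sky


Temperature: 5880K
5500K < 5880K ≤ 7100K → cool daylight
Classification: cool daylight


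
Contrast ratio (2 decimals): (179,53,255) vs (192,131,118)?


Linearize each sRGB channel c=v/255: c/12.92 if c ≤ 0.04045 else ((c+0.055)/1.055)^2.4
L = 0.2126×R_lin + 0.7152×G_lin + 0.0722×B_lin
Color 1 (179,53,255):
  R=179: 179/255≈0.7020 > 0.04045 → ((0.7020+0.055)/1.055)^2.4 ≈ 0.45079
  G=53: 53/255≈0.2078 > 0.04045 → ((0.2078+0.055)/1.055)^2.4 ≈ 0.03560
  B=255: 255/255≈1.0000 > 0.04045 → ((1.0000+0.055)/1.055)^2.4 ≈ 1.00000
  L1 = 0.2126×0.45079 + 0.7152×0.03560 + 0.0722×1.00000 ≈ 0.19350
Color 2 (192,131,118):
  R=192: 192/255≈0.7529 > 0.04045 → ((0.7529+0.055)/1.055)^2.4 ≈ 0.52712
  G=131: 131/255≈0.5137 > 0.04045 → ((0.5137+0.055)/1.055)^2.4 ≈ 0.22697
  B=118: 118/255≈0.4627 > 0.04045 → ((0.4627+0.055)/1.055)^2.4 ≈ 0.18116
  L2 = 0.2126×0.52712 + 0.7152×0.22697 + 0.0722×0.18116 ≈ 0.28747
Lighter = 0.28747, Darker = 0.19350
Ratio = (L_lighter + 0.05) / (L_darker + 0.05)
Ratio = (0.28747 + 0.05) / (0.19350 + 0.05) = 0.33747 / 0.24350 ≈ 1.3859
Ratio ≈ 1.39:1


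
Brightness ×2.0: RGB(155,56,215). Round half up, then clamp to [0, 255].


Multiply each channel by 2.0, round half up, clamp to [0, 255]
R: 155×2.0 = 310 → clamp → 255
G: 56×2.0 = 112
B: 215×2.0 = 430 → clamp → 255
= RGB(255, 112, 255)


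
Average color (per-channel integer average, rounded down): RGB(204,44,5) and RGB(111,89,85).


Midpoint: each channel = ⌊(C₁+C₂)/2⌋
R: ⌊(204+111)/2⌋ = 157
G: ⌊(44+89)/2⌋ = 66
B: ⌊(5+85)/2⌋ = 45
= RGB(157, 66, 45)


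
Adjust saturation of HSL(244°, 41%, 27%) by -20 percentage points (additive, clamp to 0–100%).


Original S = 41%
Adjustment = -20 percentage points
New S = 41 + (-20) = 21
Clamp to [0, 100] → 21
= HSL(244°, 21%, 27%)


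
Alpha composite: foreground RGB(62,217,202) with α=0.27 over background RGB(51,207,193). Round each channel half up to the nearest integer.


C = α×F + (1-α)×B, with 1-α = 0.73
R: 0.27×62 + 0.73×51 = 16.74 + 37.23 = 53.97 → 54
G: 0.27×217 + 0.73×207 = 58.59 + 151.11 = 209.70 → 210
B: 0.27×202 + 0.73×193 = 54.54 + 140.89 = 195.43 → 195
= RGB(54, 210, 195)


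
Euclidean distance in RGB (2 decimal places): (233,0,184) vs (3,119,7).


d = √[(R₁-R₂)² + (G₁-G₂)² + (B₁-B₂)²]
d = √[(233-3)² + (0-119)² + (184-7)²]
d = √[52900 + 14161 + 31329]
d = √98390
d ≈ 313.67


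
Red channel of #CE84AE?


Color: #CE84AE
R = CE = 206
G = 84 = 132
B = AE = 174
Red = 206


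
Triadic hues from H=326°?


Triadic: equally spaced at 120° intervals
H1 = 326°
H2 = (326 + 120) mod 360 = 86°
H3 = (326 + 240) mod 360 = 206°
Triadic = 326°, 86°, 206°


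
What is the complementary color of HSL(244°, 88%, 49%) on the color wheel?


Complement = opposite side of color wheel = hue + 180°
H' = (244 + 180) mod 360 = 64°
S and L unchanged.
= HSL(64°, 88%, 49%)


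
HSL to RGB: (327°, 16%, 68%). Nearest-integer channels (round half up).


H=327°, S=0.16, L=0.68
C = (1-|2L-1|)×S = (1-|0.36|)×0.16 = 0.1024
H' = H/60 = 327/60 ≈ 5.4500; X = C×(1-|H' mod 2 - 1|) = 0.05632
m = L - C/2 = 0.68 - 0.0512 = 0.6288
Sector ⌊H'⌋ = 5 → (R',G',B') = (0.1024, 0.0, 0.05632)
RGB = ((R'+m)×255, (G'+m)×255, (B'+m)×255) = (186.456, 160.344, 174.7056)
Round half up → RGB(186, 160, 175)


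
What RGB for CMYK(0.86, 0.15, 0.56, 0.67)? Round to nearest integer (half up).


R = 255 × (1-C) × (1-K) = 255 × 0.14 × 0.33 = 11.781 → 12
G = 255 × (1-M) × (1-K) = 255 × 0.85 × 0.33 = 71.5275 → 72
B = 255 × (1-Y) × (1-K) = 255 × 0.44 × 0.33 = 37.026 → 37
= RGB(12, 72, 37)


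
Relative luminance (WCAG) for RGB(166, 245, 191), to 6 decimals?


Linearize each channel (sRGB transfer function): c = v/255; c_lin = c/12.92 if c ≤ 0.04045, else ((c+0.055)/1.055)^2.4
  R: 166/255 ≈ 0.650980 > 0.04045 → ((0.650980+0.055)/1.055)^2.4 ≈ 0.381326
  G: 245/255 ≈ 0.960784 > 0.04045 → ((0.960784+0.055)/1.055)^2.4 ≈ 0.913099
  B: 191/255 ≈ 0.749020 > 0.04045 → ((0.749020+0.055)/1.055)^2.4 ≈ 0.520996
R_lin = 0.381326, G_lin = 0.913099, B_lin = 0.520996
L = 0.2126×R + 0.7152×G + 0.0722×B
L = 0.2126×0.381326 + 0.7152×0.913099 + 0.0722×0.520996
L ≈ 0.771734


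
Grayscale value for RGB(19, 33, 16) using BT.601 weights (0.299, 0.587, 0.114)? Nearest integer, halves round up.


Gray = 0.299×R + 0.587×G + 0.114×B
Gray = 0.299×19 + 0.587×33 + 0.114×16
Gray = 5.681 + 19.371 + 1.824
Gray = 26.876 → round half up → 27
Gray = 27


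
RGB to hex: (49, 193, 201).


R = 49 → 31 (hex)
G = 193 → C1 (hex)
B = 201 → C9 (hex)
Hex = #31C1C9


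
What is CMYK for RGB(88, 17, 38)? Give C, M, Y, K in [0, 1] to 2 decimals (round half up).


R'=88/255≈0.3451, G'=17/255≈0.0667, B'=38/255≈0.1490
K = 1 - max(R',G',B') = 1 - 88/255 = 167/255 = 0.65490… → 0.65
(1-R'-K)/(1-K) simplifies to (max-R)/max with max = 88:
C = (88-88)/88 = 0/88 = 0 → 0.00
M = (88-17)/88 = 71/88 = 0.80681… → 0.81
Y = (88-38)/88 = 50/88 = 0.56818… → 0.57
= CMYK(0.00, 0.81, 0.57, 0.65)


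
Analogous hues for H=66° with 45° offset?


Base hue: 66°
Left analog: (66 - 45) mod 360 = 21°
Right analog: (66 + 45) mod 360 = 111°
Analogous hues = 21° and 111°


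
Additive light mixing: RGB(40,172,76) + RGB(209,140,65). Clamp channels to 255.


Additive: each channel = min(255, C₁+C₂)
R: 40+209 = 249 → 249
G: 172+140 = 312 → 255
B: 76+65 = 141 → 141
= RGB(249, 255, 141)


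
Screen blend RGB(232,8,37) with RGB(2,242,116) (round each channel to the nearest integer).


Screen: C = 255 - (255-A)×(255-B)/255, rounded to nearest integer
R: 255 - (255-232)×(255-2)/255 = 255 - 5819/255 ≈ 255 - 22.820 = 232.180 → 232
G: 255 - (255-8)×(255-242)/255 = 255 - 3211/255 ≈ 255 - 12.592 = 242.408 → 242
B: 255 - (255-37)×(255-116)/255 = 255 - 30302/255 ≈ 255 - 118.831 = 136.169 → 136
= RGB(232, 242, 136)


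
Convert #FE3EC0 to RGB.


FE → 254 (R)
3E → 62 (G)
C0 → 192 (B)
= RGB(254, 62, 192)


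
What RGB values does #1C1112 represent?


1C → 28 (R)
11 → 17 (G)
12 → 18 (B)
= RGB(28, 17, 18)


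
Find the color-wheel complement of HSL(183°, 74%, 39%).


Complement = opposite side of color wheel = hue + 180°
H' = (183 + 180) mod 360 = 3°
S and L unchanged.
= HSL(3°, 74%, 39%)


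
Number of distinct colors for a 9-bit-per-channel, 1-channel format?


Total bits = 9 bits/channel × 1 channels = 9 bits
Distinct colors = 2^9
= 512 colors


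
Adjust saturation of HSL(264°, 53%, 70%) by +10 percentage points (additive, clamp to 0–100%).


Original S = 53%
Adjustment = +10 percentage points
New S = 53 + (10) = 63
Clamp to [0, 100] → 63
= HSL(264°, 63%, 70%)


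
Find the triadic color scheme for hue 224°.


Triadic: equally spaced at 120° intervals
H1 = 224°
H2 = (224 + 120) mod 360 = 344°
H3 = (224 + 240) mod 360 = 104°
Triadic = 224°, 344°, 104°


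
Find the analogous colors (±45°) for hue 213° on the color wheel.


Base hue: 213°
Left analog: (213 - 45) mod 360 = 168°
Right analog: (213 + 45) mod 360 = 258°
Analogous hues = 168° and 258°


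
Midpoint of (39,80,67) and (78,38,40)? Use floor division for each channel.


Midpoint: each channel = ⌊(C₁+C₂)/2⌋
R: ⌊(39+78)/2⌋ = 58
G: ⌊(80+38)/2⌋ = 59
B: ⌊(67+40)/2⌋ = 53
= RGB(58, 59, 53)


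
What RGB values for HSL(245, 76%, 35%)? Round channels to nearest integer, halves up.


H=245°, S=0.76, L=0.35
C = (1-|2L-1|)×S = (1-|-0.30|)×0.76 = 0.532
H' = H/60 = 245/60 ≈ 4.0833; X = C×(1-|H' mod 2 - 1|) ≈ 0.0443
m = L - C/2 = 0.35 - 0.266 = 0.084
Sector ⌊H'⌋ = 4 → (R',G',B') = (≈0.0443, 0.0, 0.532)
RGB = ((R'+m)×255, (G'+m)×255, (B'+m)×255) = (32.725, 21.42, 157.08)
Round half up → RGB(33, 21, 157)


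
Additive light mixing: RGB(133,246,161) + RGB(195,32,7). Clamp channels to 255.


Additive: each channel = min(255, C₁+C₂)
R: 133+195 = 328 → 255
G: 246+32 = 278 → 255
B: 161+7 = 168 → 168
= RGB(255, 255, 168)


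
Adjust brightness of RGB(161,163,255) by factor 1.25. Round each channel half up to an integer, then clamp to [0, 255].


Multiply each channel by 1.25, round half up, clamp to [0, 255]
R: 161×1.25 = 201.25 → round → 201
G: 163×1.25 = 203.75 → round → 204
B: 255×1.25 = 318.75 → round → 319 → clamp → 255
= RGB(201, 204, 255)


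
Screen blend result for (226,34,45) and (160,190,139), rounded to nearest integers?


Screen: C = 255 - (255-A)×(255-B)/255, rounded to nearest integer
R: 255 - (255-226)×(255-160)/255 = 255 - 2755/255 ≈ 255 - 10.804 = 244.196 → 244
G: 255 - (255-34)×(255-190)/255 = 255 - 14365/255 ≈ 255 - 56.333 = 198.667 → 199
B: 255 - (255-45)×(255-139)/255 = 255 - 24360/255 ≈ 255 - 95.529 = 159.471 → 159
= RGB(244, 199, 159)


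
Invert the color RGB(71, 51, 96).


Invert: (255-R, 255-G, 255-B)
R: 255-71 = 184
G: 255-51 = 204
B: 255-96 = 159
= RGB(184, 204, 159)


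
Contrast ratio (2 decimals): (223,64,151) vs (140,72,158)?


Linearize each sRGB channel c=v/255: c/12.92 if c ≤ 0.04045 else ((c+0.055)/1.055)^2.4
L = 0.2126×R_lin + 0.7152×G_lin + 0.0722×B_lin
Color 1 (223,64,151):
  R=223: 223/255≈0.8745 > 0.04045 → ((0.8745+0.055)/1.055)^2.4 ≈ 0.73791
  G=64: 64/255≈0.2510 > 0.04045 → ((0.2510+0.055)/1.055)^2.4 ≈ 0.05127
  B=151: 151/255≈0.5922 > 0.04045 → ((0.5922+0.055)/1.055)^2.4 ≈ 0.30947
  L1 = 0.2126×0.73791 + 0.7152×0.05127 + 0.0722×0.30947 ≈ 0.21589
Color 2 (140,72,158):
  R=140: 140/255≈0.5490 > 0.04045 → ((0.5490+0.055)/1.055)^2.4 ≈ 0.26225
  G=72: 72/255≈0.2824 > 0.04045 → ((0.2824+0.055)/1.055)^2.4 ≈ 0.06480
  B=158: 158/255≈0.6196 > 0.04045 → ((0.6196+0.055)/1.055)^2.4 ≈ 0.34191
  L2 = 0.2126×0.26225 + 0.7152×0.06480 + 0.0722×0.34191 ≈ 0.12679
Lighter = 0.21589, Darker = 0.12679
Ratio = (L_lighter + 0.05) / (L_darker + 0.05)
Ratio = (0.21589 + 0.05) / (0.12679 + 0.05) = 0.26589 / 0.17679 ≈ 1.5040
Ratio ≈ 1.50:1


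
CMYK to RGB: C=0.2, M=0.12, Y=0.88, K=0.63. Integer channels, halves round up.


R = 255 × (1-C) × (1-K) = 255 × 0.80 × 0.37 = 75.48 → 75
G = 255 × (1-M) × (1-K) = 255 × 0.88 × 0.37 = 83.028 → 83
B = 255 × (1-Y) × (1-K) = 255 × 0.12 × 0.37 = 11.322 → 11
= RGB(75, 83, 11)


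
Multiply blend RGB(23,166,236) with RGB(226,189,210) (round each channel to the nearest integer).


Multiply: C = A×B/255, rounded to nearest integer
R: 23×226/255 = 5198/255 ≈ 20.384 → 20
G: 166×189/255 = 31374/255 ≈ 123.035 → 123
B: 236×210/255 = 49560/255 ≈ 194.353 → 194
= RGB(20, 123, 194)


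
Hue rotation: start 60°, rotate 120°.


New hue = (H + rotation) mod 360
New hue = (60 + 120) mod 360
= 180 mod 360
= 180°


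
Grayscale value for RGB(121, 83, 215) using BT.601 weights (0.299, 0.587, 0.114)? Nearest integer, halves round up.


Gray = 0.299×R + 0.587×G + 0.114×B
Gray = 0.299×121 + 0.587×83 + 0.114×215
Gray = 36.179 + 48.721 + 24.510
Gray = 109.410 → round half up → 109
Gray = 109


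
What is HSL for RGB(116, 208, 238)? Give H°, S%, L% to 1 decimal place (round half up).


Normalize: R'=116/255≈0.4549, G'=208/255≈0.8157, B'=238/255≈0.9333
Max=238/255, Min=116/255, Δ=Max-Min=122/255
L = (Max+Min)/2 = (238+116)/510 = 354/510 = 0.69411… → L = 69.4%
L > 0.5 → S = Δ/(2-Max-Min) = 122/(510-238-116) = 122/156 = 0.78205… → S = 78.2%
(the 1/255 factors cancel in S and H, so raw channel differences can be used)
Max is B' → H = 60 × ((R-G)/Δ + 4) = 60 × ((116-208)/122 + 4)
  -92/122 + 4 = -0.7540… + 4 = 3.2459…
  H = 60 × 3.2459… = 194.754…° → H = 194.8°
= HSL(194.8°, 78.2%, 69.4%)


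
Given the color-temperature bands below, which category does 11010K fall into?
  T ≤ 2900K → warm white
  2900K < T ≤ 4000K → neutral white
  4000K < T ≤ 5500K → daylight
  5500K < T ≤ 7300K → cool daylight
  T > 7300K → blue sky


Temperature: 11010K
11010K > 7300K → blue sky
Classification: blue sky


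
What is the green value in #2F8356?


Color: #2F8356
R = 2F = 47
G = 83 = 131
B = 56 = 86
Green = 131


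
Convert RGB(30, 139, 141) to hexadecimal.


R = 30 → 1E (hex)
G = 139 → 8B (hex)
B = 141 → 8D (hex)
Hex = #1E8B8D


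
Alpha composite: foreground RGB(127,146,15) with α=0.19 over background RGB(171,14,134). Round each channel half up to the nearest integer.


C = α×F + (1-α)×B, with 1-α = 0.81
R: 0.19×127 + 0.81×171 = 24.13 + 138.51 = 162.64 → 163
G: 0.19×146 + 0.81×14 = 27.74 + 11.34 = 39.08 → 39
B: 0.19×15 + 0.81×134 = 2.85 + 108.54 = 111.39 → 111
= RGB(163, 39, 111)


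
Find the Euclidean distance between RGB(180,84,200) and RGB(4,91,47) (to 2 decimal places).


d = √[(R₁-R₂)² + (G₁-G₂)² + (B₁-B₂)²]
d = √[(180-4)² + (84-91)² + (200-47)²]
d = √[30976 + 49 + 23409]
d = √54434
d ≈ 233.31


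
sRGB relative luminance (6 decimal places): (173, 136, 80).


Linearize each channel (sRGB transfer function): c = v/255; c_lin = c/12.92 if c ≤ 0.04045, else ((c+0.055)/1.055)^2.4
  R: 173/255 ≈ 0.678431 > 0.04045 → ((0.678431+0.055)/1.055)^2.4 ≈ 0.417885
  G: 136/255 ≈ 0.533333 > 0.04045 → ((0.533333+0.055)/1.055)^2.4 ≈ 0.246201
  B: 80/255 ≈ 0.313725 > 0.04045 → ((0.313725+0.055)/1.055)^2.4 ≈ 0.080220
R_lin = 0.417885, G_lin = 0.246201, B_lin = 0.080220
L = 0.2126×R + 0.7152×G + 0.0722×B
L = 0.2126×0.417885 + 0.7152×0.246201 + 0.0722×0.080220
L ≈ 0.270717


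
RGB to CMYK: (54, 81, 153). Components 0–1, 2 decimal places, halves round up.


R'=54/255≈0.2118, G'=81/255≈0.3176, B'=153/255≈0.6000
K = 1 - max(R',G',B') = 1 - 153/255 = 102/255 = 0.4 → 0.40
(1-R'-K)/(1-K) simplifies to (max-R)/max with max = 153:
C = (153-54)/153 = 99/153 = 0.64705… → 0.65
M = (153-81)/153 = 72/153 = 0.47058… → 0.47
Y = (153-153)/153 = 0/153 = 0 → 0.00
= CMYK(0.65, 0.47, 0.00, 0.40)


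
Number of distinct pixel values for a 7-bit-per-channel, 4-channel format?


Total bits = 7 bits/channel × 4 channels = 28 bits
Distinct pixel values = 2^28
= 268,435,456 pixel values


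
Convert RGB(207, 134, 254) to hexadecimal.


R = 207 → CF (hex)
G = 134 → 86 (hex)
B = 254 → FE (hex)
Hex = #CF86FE


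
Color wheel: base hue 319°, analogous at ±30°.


Base hue: 319°
Left analog: (319 - 30) mod 360 = 289°
Right analog: (319 + 30) mod 360 = 349°
Analogous hues = 289° and 349°


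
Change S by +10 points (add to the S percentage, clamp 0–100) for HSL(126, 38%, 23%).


Original S = 38%
Adjustment = +10 percentage points
New S = 38 + (10) = 48
Clamp to [0, 100] → 48
= HSL(126°, 48%, 23%)


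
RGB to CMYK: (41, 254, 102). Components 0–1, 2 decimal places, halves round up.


R'=41/255≈0.1608, G'=254/255≈0.9961, B'=102/255≈0.4000
K = 1 - max(R',G',B') = 1 - 254/255 = 1/255 = 0.00392… → 0.00
(1-R'-K)/(1-K) simplifies to (max-R)/max with max = 254:
C = (254-41)/254 = 213/254 = 0.83858… → 0.84
M = (254-254)/254 = 0/254 = 0 → 0.00
Y = (254-102)/254 = 152/254 = 0.59842… → 0.60
= CMYK(0.84, 0.00, 0.60, 0.00)


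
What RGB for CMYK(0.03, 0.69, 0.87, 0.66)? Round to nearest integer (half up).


R = 255 × (1-C) × (1-K) = 255 × 0.97 × 0.34 = 84.099 → 84
G = 255 × (1-M) × (1-K) = 255 × 0.31 × 0.34 = 26.877 → 27
B = 255 × (1-Y) × (1-K) = 255 × 0.13 × 0.34 = 11.271 → 11
= RGB(84, 27, 11)


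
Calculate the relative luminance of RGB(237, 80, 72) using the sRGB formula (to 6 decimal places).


Linearize each channel (sRGB transfer function): c = v/255; c_lin = c/12.92 if c ≤ 0.04045, else ((c+0.055)/1.055)^2.4
  R: 237/255 ≈ 0.929412 > 0.04045 → ((0.929412+0.055)/1.055)^2.4 ≈ 0.846873
  G: 80/255 ≈ 0.313725 > 0.04045 → ((0.313725+0.055)/1.055)^2.4 ≈ 0.080220
  B: 72/255 ≈ 0.282353 > 0.04045 → ((0.282353+0.055)/1.055)^2.4 ≈ 0.064803
R_lin = 0.846873, G_lin = 0.080220, B_lin = 0.064803
L = 0.2126×R + 0.7152×G + 0.0722×B
L = 0.2126×0.846873 + 0.7152×0.080220 + 0.0722×0.064803
L ≈ 0.242097


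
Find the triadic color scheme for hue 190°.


Triadic: equally spaced at 120° intervals
H1 = 190°
H2 = (190 + 120) mod 360 = 310°
H3 = (190 + 240) mod 360 = 70°
Triadic = 190°, 310°, 70°


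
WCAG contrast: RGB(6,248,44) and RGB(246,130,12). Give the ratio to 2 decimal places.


Linearize each sRGB channel c=v/255: c/12.92 if c ≤ 0.04045 else ((c+0.055)/1.055)^2.4
L = 0.2126×R_lin + 0.7152×G_lin + 0.0722×B_lin
Color 1 (6,248,44):
  R=6: 6/255≈0.0235 ≤ 0.04045 → 0.0235/12.92 ≈ 0.00182
  G=248: 248/255≈0.9725 > 0.04045 → ((0.9725+0.055)/1.055)^2.4 ≈ 0.93869
  B=44: 44/255≈0.1725 > 0.04045 → ((0.1725+0.055)/1.055)^2.4 ≈ 0.02519
  L1 = 0.2126×0.00182 + 0.7152×0.93869 + 0.0722×0.02519 ≈ 0.67355
Color 2 (246,130,12):
  R=246: 246/255≈0.9647 > 0.04045 → ((0.9647+0.055)/1.055)^2.4 ≈ 0.92158
  G=130: 130/255≈0.5098 > 0.04045 → ((0.5098+0.055)/1.055)^2.4 ≈ 0.22323
  B=12: 12/255≈0.0471 > 0.04045 → ((0.0471+0.055)/1.055)^2.4 ≈ 0.00368
  L2 = 0.2126×0.92158 + 0.7152×0.22323 + 0.0722×0.00368 ≈ 0.35585
Lighter = 0.67355, Darker = 0.35585
Ratio = (L_lighter + 0.05) / (L_darker + 0.05)
Ratio = (0.67355 + 0.05) / (0.35585 + 0.05) = 0.72355 / 0.40585 ≈ 1.7828
Ratio ≈ 1.78:1


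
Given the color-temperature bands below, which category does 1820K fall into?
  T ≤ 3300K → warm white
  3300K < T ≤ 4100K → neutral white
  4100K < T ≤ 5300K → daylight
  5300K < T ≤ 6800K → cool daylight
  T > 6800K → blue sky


Temperature: 1820K
1820K ≤ 3300K → warm white
Classification: warm white


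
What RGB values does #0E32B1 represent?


0E → 14 (R)
32 → 50 (G)
B1 → 177 (B)
= RGB(14, 50, 177)


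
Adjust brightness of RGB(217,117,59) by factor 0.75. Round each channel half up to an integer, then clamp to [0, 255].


Multiply each channel by 0.75, round half up, clamp to [0, 255]
R: 217×0.75 = 162.75 → round → 163
G: 117×0.75 = 87.75 → round → 88
B: 59×0.75 = 44.25 → round → 44
= RGB(163, 88, 44)


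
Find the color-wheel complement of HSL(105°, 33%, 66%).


Complement = opposite side of color wheel = hue + 180°
H' = (105 + 180) mod 360 = 285°
S and L unchanged.
= HSL(285°, 33%, 66%)


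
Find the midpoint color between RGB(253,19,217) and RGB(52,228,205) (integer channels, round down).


Midpoint: each channel = ⌊(C₁+C₂)/2⌋
R: ⌊(253+52)/2⌋ = 152
G: ⌊(19+228)/2⌋ = 123
B: ⌊(217+205)/2⌋ = 211
= RGB(152, 123, 211)


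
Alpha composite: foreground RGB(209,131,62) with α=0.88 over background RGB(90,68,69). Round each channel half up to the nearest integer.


C = α×F + (1-α)×B, with 1-α = 0.12
R: 0.88×209 + 0.12×90 = 183.92 + 10.80 = 194.72 → 195
G: 0.88×131 + 0.12×68 = 115.28 + 8.16 = 123.44 → 123
B: 0.88×62 + 0.12×69 = 54.56 + 8.28 = 62.84 → 63
= RGB(195, 123, 63)


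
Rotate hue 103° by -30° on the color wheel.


New hue = (H + rotation) mod 360
New hue = (103 -30) mod 360
= 73 mod 360
= 73°


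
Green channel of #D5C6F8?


Color: #D5C6F8
R = D5 = 213
G = C6 = 198
B = F8 = 248
Green = 198


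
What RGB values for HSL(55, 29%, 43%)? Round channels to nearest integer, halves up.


H=55°, S=0.29, L=0.43
C = (1-|2L-1|)×S = (1-|-0.14|)×0.29 = 0.2494
H' = H/60 = 55/60 ≈ 0.9167; X = C×(1-|H' mod 2 - 1|) ≈ 0.2286
m = L - C/2 = 0.43 - 0.1247 = 0.3053
Sector ⌊H'⌋ = 0 → (R',G',B') = (0.2494, ≈0.2286, 0.0)
RGB = ((R'+m)×255, (G'+m)×255, (B'+m)×255) = (141.4485, 136.14875, 77.8515)
Round half up → RGB(141, 136, 78)


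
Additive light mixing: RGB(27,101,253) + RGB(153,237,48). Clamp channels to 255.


Additive: each channel = min(255, C₁+C₂)
R: 27+153 = 180 → 180
G: 101+237 = 338 → 255
B: 253+48 = 301 → 255
= RGB(180, 255, 255)


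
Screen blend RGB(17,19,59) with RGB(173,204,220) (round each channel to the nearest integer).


Screen: C = 255 - (255-A)×(255-B)/255, rounded to nearest integer
R: 255 - (255-17)×(255-173)/255 = 255 - 19516/255 ≈ 255 - 76.533 = 178.467 → 178
G: 255 - (255-19)×(255-204)/255 = 255 - 12036/255 ≈ 255 - 47.200 = 207.800 → 208
B: 255 - (255-59)×(255-220)/255 = 255 - 6860/255 ≈ 255 - 26.902 = 228.098 → 228
= RGB(178, 208, 228)


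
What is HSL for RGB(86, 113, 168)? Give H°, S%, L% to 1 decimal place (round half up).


Normalize: R'=86/255≈0.3373, G'=113/255≈0.4431, B'=168/255≈0.6588
Max=168/255, Min=86/255, Δ=Max-Min=82/255
L = (Max+Min)/2 = (168+86)/510 = 254/510 = 0.49803… → L = 49.8%
L ≤ 0.5 → S = Δ/(Max+Min) = 82/(168+86) = 82/254 = 0.32283… → S = 32.3%
(the 1/255 factors cancel in S and H, so raw channel differences can be used)
Max is B' → H = 60 × ((R-G)/Δ + 4) = 60 × ((86-113)/82 + 4)
  -27/82 + 4 = -0.3292… + 4 = 3.6707…
  H = 60 × 3.6707… = 220.243…° → H = 220.2°
= HSL(220.2°, 32.3%, 49.8%)


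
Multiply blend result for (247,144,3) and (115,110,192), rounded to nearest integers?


Multiply: C = A×B/255, rounded to nearest integer
R: 247×115/255 = 28405/255 ≈ 111.392 → 111
G: 144×110/255 = 15840/255 ≈ 62.118 → 62
B: 3×192/255 = 576/255 ≈ 2.259 → 2
= RGB(111, 62, 2)


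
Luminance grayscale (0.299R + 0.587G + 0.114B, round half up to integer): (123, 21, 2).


Gray = 0.299×R + 0.587×G + 0.114×B
Gray = 0.299×123 + 0.587×21 + 0.114×2
Gray = 36.777 + 12.327 + 0.228
Gray = 49.332 → round half up → 49
Gray = 49


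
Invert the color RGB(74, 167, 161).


Invert: (255-R, 255-G, 255-B)
R: 255-74 = 181
G: 255-167 = 88
B: 255-161 = 94
= RGB(181, 88, 94)


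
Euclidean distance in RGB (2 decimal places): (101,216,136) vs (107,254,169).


d = √[(R₁-R₂)² + (G₁-G₂)² + (B₁-B₂)²]
d = √[(101-107)² + (216-254)² + (136-169)²]
d = √[36 + 1444 + 1089]
d = √2569
d ≈ 50.69


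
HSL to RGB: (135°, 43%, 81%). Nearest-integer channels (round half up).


H=135°, S=0.43, L=0.81
C = (1-|2L-1|)×S = (1-|0.62|)×0.43 = 0.1634
H' = H/60 = 135/60 ≈ 2.2500; X = C×(1-|H' mod 2 - 1|) = 0.04085
m = L - C/2 = 0.81 - 0.0817 = 0.7283
Sector ⌊H'⌋ = 2 → (R',G',B') = (0.0, 0.1634, 0.04085)
RGB = ((R'+m)×255, (G'+m)×255, (B'+m)×255) = (185.7165, 227.3835, 196.13325)
Round half up → RGB(186, 227, 196)


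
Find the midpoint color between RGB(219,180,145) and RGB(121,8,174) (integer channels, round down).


Midpoint: each channel = ⌊(C₁+C₂)/2⌋
R: ⌊(219+121)/2⌋ = 170
G: ⌊(180+8)/2⌋ = 94
B: ⌊(145+174)/2⌋ = 159
= RGB(170, 94, 159)


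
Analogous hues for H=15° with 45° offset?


Base hue: 15°
Left analog: (15 - 45) mod 360 = 330°
Right analog: (15 + 45) mod 360 = 60°
Analogous hues = 330° and 60°


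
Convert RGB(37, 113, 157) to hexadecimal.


R = 37 → 25 (hex)
G = 113 → 71 (hex)
B = 157 → 9D (hex)
Hex = #25719D


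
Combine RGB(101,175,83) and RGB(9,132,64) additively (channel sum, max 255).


Additive: each channel = min(255, C₁+C₂)
R: 101+9 = 110 → 110
G: 175+132 = 307 → 255
B: 83+64 = 147 → 147
= RGB(110, 255, 147)


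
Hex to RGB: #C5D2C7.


C5 → 197 (R)
D2 → 210 (G)
C7 → 199 (B)
= RGB(197, 210, 199)


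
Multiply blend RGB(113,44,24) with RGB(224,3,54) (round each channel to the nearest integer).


Multiply: C = A×B/255, rounded to nearest integer
R: 113×224/255 = 25312/255 ≈ 99.263 → 99
G: 44×3/255 = 132/255 ≈ 0.518 → 1
B: 24×54/255 = 1296/255 ≈ 5.082 → 5
= RGB(99, 1, 5)


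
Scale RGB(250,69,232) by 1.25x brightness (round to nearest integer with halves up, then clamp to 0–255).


Multiply each channel by 1.25, round half up, clamp to [0, 255]
R: 250×1.25 = 312.5 → round → 313 → clamp → 255
G: 69×1.25 = 86.25 → round → 86
B: 232×1.25 = 290 → clamp → 255
= RGB(255, 86, 255)


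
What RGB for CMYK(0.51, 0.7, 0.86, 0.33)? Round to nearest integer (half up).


R = 255 × (1-C) × (1-K) = 255 × 0.49 × 0.67 = 83.7165 → 84
G = 255 × (1-M) × (1-K) = 255 × 0.30 × 0.67 = 51.255 → 51
B = 255 × (1-Y) × (1-K) = 255 × 0.14 × 0.67 = 23.919 → 24
= RGB(84, 51, 24)


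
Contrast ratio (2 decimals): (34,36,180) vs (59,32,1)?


Linearize each sRGB channel c=v/255: c/12.92 if c ≤ 0.04045 else ((c+0.055)/1.055)^2.4
L = 0.2126×R_lin + 0.7152×G_lin + 0.0722×B_lin
Color 1 (34,36,180):
  R=34: 34/255≈0.1333 > 0.04045 → ((0.1333+0.055)/1.055)^2.4 ≈ 0.01600
  G=36: 36/255≈0.1412 > 0.04045 → ((0.1412+0.055)/1.055)^2.4 ≈ 0.01764
  B=180: 180/255≈0.7059 > 0.04045 → ((0.7059+0.055)/1.055)^2.4 ≈ 0.45641
  L1 = 0.2126×0.01600 + 0.7152×0.01764 + 0.0722×0.45641 ≈ 0.04897
Color 2 (59,32,1):
  R=59: 59/255≈0.2314 > 0.04045 → ((0.2314+0.055)/1.055)^2.4 ≈ 0.04374
  G=32: 32/255≈0.1255 > 0.04045 → ((0.1255+0.055)/1.055)^2.4 ≈ 0.01444
  B=1: 1/255≈0.0039 ≤ 0.04045 → 0.0039/12.92 ≈ 0.00030
  L2 = 0.2126×0.04374 + 0.7152×0.01444 + 0.0722×0.00030 ≈ 0.01965
Lighter = 0.04897, Darker = 0.01965
Ratio = (L_lighter + 0.05) / (L_darker + 0.05)
Ratio = (0.04897 + 0.05) / (0.01965 + 0.05) = 0.09897 / 0.06965 ≈ 1.4210
Ratio ≈ 1.42:1


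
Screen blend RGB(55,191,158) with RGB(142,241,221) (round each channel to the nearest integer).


Screen: C = 255 - (255-A)×(255-B)/255, rounded to nearest integer
R: 255 - (255-55)×(255-142)/255 = 255 - 22600/255 ≈ 255 - 88.627 = 166.373 → 166
G: 255 - (255-191)×(255-241)/255 = 255 - 896/255 ≈ 255 - 3.514 = 251.486 → 251
B: 255 - (255-158)×(255-221)/255 = 255 - 3298/255 ≈ 255 - 12.933 = 242.067 → 242
= RGB(166, 251, 242)


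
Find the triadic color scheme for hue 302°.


Triadic: equally spaced at 120° intervals
H1 = 302°
H2 = (302 + 120) mod 360 = 62°
H3 = (302 + 240) mod 360 = 182°
Triadic = 302°, 62°, 182°


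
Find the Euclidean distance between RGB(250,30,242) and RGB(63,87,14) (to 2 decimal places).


d = √[(R₁-R₂)² + (G₁-G₂)² + (B₁-B₂)²]
d = √[(250-63)² + (30-87)² + (242-14)²]
d = √[34969 + 3249 + 51984]
d = √90202
d ≈ 300.34


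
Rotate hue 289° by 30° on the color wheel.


New hue = (H + rotation) mod 360
New hue = (289 + 30) mod 360
= 319 mod 360
= 319°


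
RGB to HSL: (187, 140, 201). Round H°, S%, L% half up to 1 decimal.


Normalize: R'=187/255≈0.7333, G'=140/255≈0.5490, B'=201/255≈0.7882
Max=201/255, Min=140/255, Δ=Max-Min=61/255
L = (Max+Min)/2 = (201+140)/510 = 341/510 = 0.66862… → L = 66.9%
L > 0.5 → S = Δ/(2-Max-Min) = 61/(510-201-140) = 61/169 = 0.36094… → S = 36.1%
(the 1/255 factors cancel in S and H, so raw channel differences can be used)
Max is B' → H = 60 × ((R-G)/Δ + 4) = 60 × ((187-140)/61 + 4)
  47/61 + 4 = 0.7704… + 4 = 4.7704…
  H = 60 × 4.7704… = 286.229…° → H = 286.2°
= HSL(286.2°, 36.1%, 66.9%)


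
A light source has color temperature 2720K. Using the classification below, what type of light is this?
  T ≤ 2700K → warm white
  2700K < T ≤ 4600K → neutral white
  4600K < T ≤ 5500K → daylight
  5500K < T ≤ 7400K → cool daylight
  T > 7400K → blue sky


Temperature: 2720K
2700K < 2720K ≤ 4600K → neutral white
Classification: neutral white


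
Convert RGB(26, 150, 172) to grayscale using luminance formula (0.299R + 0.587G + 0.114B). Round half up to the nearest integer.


Gray = 0.299×R + 0.587×G + 0.114×B
Gray = 0.299×26 + 0.587×150 + 0.114×172
Gray = 7.774 + 88.050 + 19.608
Gray = 115.432 → round half up → 115
Gray = 115


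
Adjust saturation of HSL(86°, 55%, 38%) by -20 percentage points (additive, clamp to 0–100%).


Original S = 55%
Adjustment = -20 percentage points
New S = 55 + (-20) = 35
Clamp to [0, 100] → 35
= HSL(86°, 35%, 38%)


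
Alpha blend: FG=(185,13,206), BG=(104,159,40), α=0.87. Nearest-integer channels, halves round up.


C = α×F + (1-α)×B, with 1-α = 0.13
R: 0.87×185 + 0.13×104 = 160.95 + 13.52 = 174.47 → 174
G: 0.87×13 + 0.13×159 = 11.31 + 20.67 = 31.98 → 32
B: 0.87×206 + 0.13×40 = 179.22 + 5.20 = 184.42 → 184
= RGB(174, 32, 184)


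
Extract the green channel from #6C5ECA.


Color: #6C5ECA
R = 6C = 108
G = 5E = 94
B = CA = 202
Green = 94


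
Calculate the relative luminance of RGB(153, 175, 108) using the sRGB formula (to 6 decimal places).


Linearize each channel (sRGB transfer function): c = v/255; c_lin = c/12.92 if c ≤ 0.04045, else ((c+0.055)/1.055)^2.4
  R: 153/255 ≈ 0.600000 > 0.04045 → ((0.600000+0.055)/1.055)^2.4 ≈ 0.318547
  G: 175/255 ≈ 0.686275 > 0.04045 → ((0.686275+0.055)/1.055)^2.4 ≈ 0.428690
  B: 108/255 ≈ 0.423529 > 0.04045 → ((0.423529+0.055)/1.055)^2.4 ≈ 0.149960
R_lin = 0.318547, G_lin = 0.428690, B_lin = 0.149960
L = 0.2126×R + 0.7152×G + 0.0722×B
L = 0.2126×0.318547 + 0.7152×0.428690 + 0.0722×0.149960
L ≈ 0.385150


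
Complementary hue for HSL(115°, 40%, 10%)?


Complement = opposite side of color wheel = hue + 180°
H' = (115 + 180) mod 360 = 295°
S and L unchanged.
= HSL(295°, 40%, 10%)


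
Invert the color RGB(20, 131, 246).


Invert: (255-R, 255-G, 255-B)
R: 255-20 = 235
G: 255-131 = 124
B: 255-246 = 9
= RGB(235, 124, 9)


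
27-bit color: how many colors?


Colors = 2^bits = 2^27
= 134,217,728 colors


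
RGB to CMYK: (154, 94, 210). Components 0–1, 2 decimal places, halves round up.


R'=154/255≈0.6039, G'=94/255≈0.3686, B'=210/255≈0.8235
K = 1 - max(R',G',B') = 1 - 210/255 = 45/255 = 0.17647… → 0.18
(1-R'-K)/(1-K) simplifies to (max-R)/max with max = 210:
C = (210-154)/210 = 56/210 = 0.26666… → 0.27
M = (210-94)/210 = 116/210 = 0.55238… → 0.55
Y = (210-210)/210 = 0/210 = 0 → 0.00
= CMYK(0.27, 0.55, 0.00, 0.18)


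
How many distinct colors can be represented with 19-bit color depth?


Colors = 2^bits = 2^19
= 524,288 colors


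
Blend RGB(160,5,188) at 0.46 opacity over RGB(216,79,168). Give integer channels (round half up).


C = α×F + (1-α)×B, with 1-α = 0.54
R: 0.46×160 + 0.54×216 = 73.60 + 116.64 = 190.24 → 190
G: 0.46×5 + 0.54×79 = 2.30 + 42.66 = 44.96 → 45
B: 0.46×188 + 0.54×168 = 86.48 + 90.72 = 177.20 → 177
= RGB(190, 45, 177)


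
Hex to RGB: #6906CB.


69 → 105 (R)
06 → 6 (G)
CB → 203 (B)
= RGB(105, 6, 203)


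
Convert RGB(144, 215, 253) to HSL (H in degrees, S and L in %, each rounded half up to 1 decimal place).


Normalize: R'=144/255≈0.5647, G'=215/255≈0.8431, B'=253/255≈0.9922
Max=253/255, Min=144/255, Δ=Max-Min=109/255
L = (Max+Min)/2 = (253+144)/510 = 397/510 = 0.77843… → L = 77.8%
L > 0.5 → S = Δ/(2-Max-Min) = 109/(510-253-144) = 109/113 = 0.96460… → S = 96.5%
(the 1/255 factors cancel in S and H, so raw channel differences can be used)
Max is B' → H = 60 × ((R-G)/Δ + 4) = 60 × ((144-215)/109 + 4)
  -71/109 + 4 = -0.6513… + 4 = 3.3486…
  H = 60 × 3.3486… = 200.917…° → H = 200.9°
= HSL(200.9°, 96.5%, 77.8%)


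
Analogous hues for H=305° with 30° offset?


Base hue: 305°
Left analog: (305 - 30) mod 360 = 275°
Right analog: (305 + 30) mod 360 = 335°
Analogous hues = 275° and 335°


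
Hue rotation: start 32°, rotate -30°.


New hue = (H + rotation) mod 360
New hue = (32 -30) mod 360
= 2 mod 360
= 2°


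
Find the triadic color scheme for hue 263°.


Triadic: equally spaced at 120° intervals
H1 = 263°
H2 = (263 + 120) mod 360 = 23°
H3 = (263 + 240) mod 360 = 143°
Triadic = 263°, 23°, 143°


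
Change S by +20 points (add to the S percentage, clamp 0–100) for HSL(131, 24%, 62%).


Original S = 24%
Adjustment = +20 percentage points
New S = 24 + (20) = 44
Clamp to [0, 100] → 44
= HSL(131°, 44%, 62%)


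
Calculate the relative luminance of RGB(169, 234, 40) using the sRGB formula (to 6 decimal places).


Linearize each channel (sRGB transfer function): c = v/255; c_lin = c/12.92 if c ≤ 0.04045, else ((c+0.055)/1.055)^2.4
  R: 169/255 ≈ 0.662745 > 0.04045 → ((0.662745+0.055)/1.055)^2.4 ≈ 0.396755
  G: 234/255 ≈ 0.917647 > 0.04045 → ((0.917647+0.055)/1.055)^2.4 ≈ 0.822786
  B: 40/255 ≈ 0.156863 > 0.04045 → ((0.156863+0.055)/1.055)^2.4 ≈ 0.021219
R_lin = 0.396755, G_lin = 0.822786, B_lin = 0.021219
L = 0.2126×R + 0.7152×G + 0.0722×B
L = 0.2126×0.396755 + 0.7152×0.822786 + 0.0722×0.021219
L ≈ 0.674339


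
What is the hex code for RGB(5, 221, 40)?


R = 5 → 05 (hex)
G = 221 → DD (hex)
B = 40 → 28 (hex)
Hex = #05DD28


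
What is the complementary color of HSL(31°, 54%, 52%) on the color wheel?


Complement = opposite side of color wheel = hue + 180°
H' = (31 + 180) mod 360 = 211°
S and L unchanged.
= HSL(211°, 54%, 52%)


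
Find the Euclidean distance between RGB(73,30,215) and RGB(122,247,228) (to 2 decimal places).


d = √[(R₁-R₂)² + (G₁-G₂)² + (B₁-B₂)²]
d = √[(73-122)² + (30-247)² + (215-228)²]
d = √[2401 + 47089 + 169]
d = √49659
d ≈ 222.84


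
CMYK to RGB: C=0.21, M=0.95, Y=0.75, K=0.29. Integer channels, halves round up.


R = 255 × (1-C) × (1-K) = 255 × 0.79 × 0.71 = 143.0295 → 143
G = 255 × (1-M) × (1-K) = 255 × 0.05 × 0.71 = 9.0525 → 9
B = 255 × (1-Y) × (1-K) = 255 × 0.25 × 0.71 = 45.2625 → 45
= RGB(143, 9, 45)


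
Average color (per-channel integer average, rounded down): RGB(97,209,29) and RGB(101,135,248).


Midpoint: each channel = ⌊(C₁+C₂)/2⌋
R: ⌊(97+101)/2⌋ = 99
G: ⌊(209+135)/2⌋ = 172
B: ⌊(29+248)/2⌋ = 138
= RGB(99, 172, 138)


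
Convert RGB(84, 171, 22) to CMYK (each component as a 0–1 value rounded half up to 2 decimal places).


R'=84/255≈0.3294, G'=171/255≈0.6706, B'=22/255≈0.0863
K = 1 - max(R',G',B') = 1 - 171/255 = 84/255 = 0.32941… → 0.33
(1-R'-K)/(1-K) simplifies to (max-R)/max with max = 171:
C = (171-84)/171 = 87/171 = 0.50877… → 0.51
M = (171-171)/171 = 0/171 = 0 → 0.00
Y = (171-22)/171 = 149/171 = 0.87134… → 0.87
= CMYK(0.51, 0.00, 0.87, 0.33)


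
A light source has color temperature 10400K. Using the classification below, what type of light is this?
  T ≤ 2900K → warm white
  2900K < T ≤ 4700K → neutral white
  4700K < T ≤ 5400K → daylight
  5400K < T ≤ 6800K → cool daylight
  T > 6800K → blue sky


Temperature: 10400K
10400K > 6800K → blue sky
Classification: blue sky


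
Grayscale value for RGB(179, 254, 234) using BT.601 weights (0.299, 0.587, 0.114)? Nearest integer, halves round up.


Gray = 0.299×R + 0.587×G + 0.114×B
Gray = 0.299×179 + 0.587×254 + 0.114×234
Gray = 53.521 + 149.098 + 26.676
Gray = 229.295 → round half up → 229
Gray = 229


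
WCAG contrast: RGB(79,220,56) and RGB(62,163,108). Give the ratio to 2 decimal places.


Linearize each sRGB channel c=v/255: c/12.92 if c ≤ 0.04045 else ((c+0.055)/1.055)^2.4
L = 0.2126×R_lin + 0.7152×G_lin + 0.0722×B_lin
Color 1 (79,220,56):
  R=79: 79/255≈0.3098 > 0.04045 → ((0.3098+0.055)/1.055)^2.4 ≈ 0.07819
  G=220: 220/255≈0.8627 > 0.04045 → ((0.8627+0.055)/1.055)^2.4 ≈ 0.71569
  B=56: 56/255≈0.2196 > 0.04045 → ((0.2196+0.055)/1.055)^2.4 ≈ 0.03955
  L1 = 0.2126×0.07819 + 0.7152×0.71569 + 0.0722×0.03955 ≈ 0.53134
Color 2 (62,163,108):
  R=62: 62/255≈0.2431 > 0.04045 → ((0.2431+0.055)/1.055)^2.4 ≈ 0.04817
  G=163: 163/255≈0.6392 > 0.04045 → ((0.6392+0.055)/1.055)^2.4 ≈ 0.36625
  B=108: 108/255≈0.4235 > 0.04045 → ((0.4235+0.055)/1.055)^2.4 ≈ 0.14996
  L2 = 0.2126×0.04817 + 0.7152×0.36625 + 0.0722×0.14996 ≈ 0.28301
Lighter = 0.53134, Darker = 0.28301
Ratio = (L_lighter + 0.05) / (L_darker + 0.05)
Ratio = (0.53134 + 0.05) / (0.28301 + 0.05) = 0.58134 / 0.33301 ≈ 1.7457
Ratio ≈ 1.75:1


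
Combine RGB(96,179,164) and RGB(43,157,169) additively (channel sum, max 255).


Additive: each channel = min(255, C₁+C₂)
R: 96+43 = 139 → 139
G: 179+157 = 336 → 255
B: 164+169 = 333 → 255
= RGB(139, 255, 255)


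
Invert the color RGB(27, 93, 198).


Invert: (255-R, 255-G, 255-B)
R: 255-27 = 228
G: 255-93 = 162
B: 255-198 = 57
= RGB(228, 162, 57)


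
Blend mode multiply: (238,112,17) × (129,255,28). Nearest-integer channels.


Multiply: C = A×B/255, rounded to nearest integer
R: 238×129/255 = 30702/255 ≈ 120.400 → 120
G: 112×255/255 = 28560/255 ≈ 112.000 → 112
B: 17×28/255 = 476/255 ≈ 1.867 → 2
= RGB(120, 112, 2)
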